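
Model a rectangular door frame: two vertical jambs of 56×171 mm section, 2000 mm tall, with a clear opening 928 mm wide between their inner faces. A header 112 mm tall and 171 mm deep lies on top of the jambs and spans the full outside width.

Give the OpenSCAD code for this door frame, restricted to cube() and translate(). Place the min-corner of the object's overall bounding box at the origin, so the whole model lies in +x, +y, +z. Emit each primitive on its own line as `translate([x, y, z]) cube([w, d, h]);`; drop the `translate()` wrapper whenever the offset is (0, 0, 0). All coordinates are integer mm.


cube([56, 171, 2000]);
translate([984, 0, 0]) cube([56, 171, 2000]);
translate([0, 0, 2000]) cube([1040, 171, 112]);


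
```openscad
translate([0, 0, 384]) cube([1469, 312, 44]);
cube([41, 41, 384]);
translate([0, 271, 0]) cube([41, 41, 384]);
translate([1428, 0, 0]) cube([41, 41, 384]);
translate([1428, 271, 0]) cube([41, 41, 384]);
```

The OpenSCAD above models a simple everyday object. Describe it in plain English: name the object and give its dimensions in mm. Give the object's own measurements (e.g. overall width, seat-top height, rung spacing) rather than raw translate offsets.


A bench: a 1469×312 mm seat slab, 44 mm thick, top at z = 428 mm, on four 41×41 mm square legs flush with the seat corners and standing on z = 0.


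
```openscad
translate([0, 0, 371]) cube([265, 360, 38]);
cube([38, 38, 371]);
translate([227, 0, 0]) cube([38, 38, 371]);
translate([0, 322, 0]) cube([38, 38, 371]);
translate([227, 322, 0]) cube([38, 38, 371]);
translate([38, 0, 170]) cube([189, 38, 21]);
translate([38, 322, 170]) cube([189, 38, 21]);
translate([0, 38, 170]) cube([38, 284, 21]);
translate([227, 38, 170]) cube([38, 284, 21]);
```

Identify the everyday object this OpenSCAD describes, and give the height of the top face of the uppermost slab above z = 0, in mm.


A stool. The seat height is 409 mm.

A 265×360×38 slab at z = 371 on four corner posts — a stool. The seat top is 371 + 38 = 409 mm.


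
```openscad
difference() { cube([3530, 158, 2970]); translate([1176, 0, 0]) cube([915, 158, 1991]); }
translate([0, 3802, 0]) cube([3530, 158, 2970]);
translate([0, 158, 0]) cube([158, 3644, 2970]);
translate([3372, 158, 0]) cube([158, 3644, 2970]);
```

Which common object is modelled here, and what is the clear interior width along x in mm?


A single room. The interior width is 3214 mm.

Four walls enclosing a rectangle with a door in the front wall — a room. Outside width 3530 minus two 158 mm walls gives 3214 mm.


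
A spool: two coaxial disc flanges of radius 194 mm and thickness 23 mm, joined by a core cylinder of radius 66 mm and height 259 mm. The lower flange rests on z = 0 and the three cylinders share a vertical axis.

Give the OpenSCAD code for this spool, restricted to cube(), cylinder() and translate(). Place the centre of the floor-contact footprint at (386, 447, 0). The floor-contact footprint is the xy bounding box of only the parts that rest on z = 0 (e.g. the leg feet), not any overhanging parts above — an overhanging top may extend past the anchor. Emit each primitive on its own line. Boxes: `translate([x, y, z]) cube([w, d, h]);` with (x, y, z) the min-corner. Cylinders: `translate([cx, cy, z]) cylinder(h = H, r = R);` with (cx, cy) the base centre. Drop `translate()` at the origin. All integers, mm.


translate([386, 447, 0]) cylinder(h = 23, r = 194);
translate([386, 447, 23]) cylinder(h = 259, r = 66);
translate([386, 447, 282]) cylinder(h = 23, r = 194);


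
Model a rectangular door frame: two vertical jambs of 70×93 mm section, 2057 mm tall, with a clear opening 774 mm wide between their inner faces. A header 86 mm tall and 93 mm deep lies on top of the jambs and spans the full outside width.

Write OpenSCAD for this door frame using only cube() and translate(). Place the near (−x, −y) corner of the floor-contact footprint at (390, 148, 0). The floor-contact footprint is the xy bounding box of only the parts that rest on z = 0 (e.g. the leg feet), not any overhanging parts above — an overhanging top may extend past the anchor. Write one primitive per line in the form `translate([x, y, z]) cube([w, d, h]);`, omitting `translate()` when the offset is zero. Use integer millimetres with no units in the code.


translate([390, 148, 0]) cube([70, 93, 2057]);
translate([1234, 148, 0]) cube([70, 93, 2057]);
translate([390, 148, 2057]) cube([914, 93, 86]);


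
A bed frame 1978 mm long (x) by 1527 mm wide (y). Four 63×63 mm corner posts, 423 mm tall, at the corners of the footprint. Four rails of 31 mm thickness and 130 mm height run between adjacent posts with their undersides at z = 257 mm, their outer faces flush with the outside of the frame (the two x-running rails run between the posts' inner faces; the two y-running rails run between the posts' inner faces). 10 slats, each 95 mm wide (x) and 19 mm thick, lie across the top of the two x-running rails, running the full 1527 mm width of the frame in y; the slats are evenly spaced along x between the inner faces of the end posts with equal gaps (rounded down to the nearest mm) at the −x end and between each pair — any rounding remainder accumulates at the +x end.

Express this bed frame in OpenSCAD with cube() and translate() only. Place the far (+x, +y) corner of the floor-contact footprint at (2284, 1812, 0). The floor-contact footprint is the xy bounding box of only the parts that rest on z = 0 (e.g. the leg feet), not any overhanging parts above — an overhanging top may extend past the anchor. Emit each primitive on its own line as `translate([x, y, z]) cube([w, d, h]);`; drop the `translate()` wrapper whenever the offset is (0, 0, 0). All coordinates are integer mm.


// slat z = rail_z + rail_h = 257 + 130 = 387
// slat gap = ⌊(1852 − 10·95) / 11⌋ = 82
translate([306, 285, 0]) cube([63, 63, 423]);
translate([306, 1749, 0]) cube([63, 63, 423]);
translate([2221, 285, 0]) cube([63, 63, 423]);
translate([2221, 1749, 0]) cube([63, 63, 423]);
translate([369, 285, 257]) cube([1852, 31, 130]);
translate([369, 1781, 257]) cube([1852, 31, 130]);
translate([306, 348, 257]) cube([31, 1401, 130]);
translate([2253, 348, 257]) cube([31, 1401, 130]);
translate([451, 285, 387]) cube([95, 1527, 19]);
translate([628, 285, 387]) cube([95, 1527, 19]);
translate([805, 285, 387]) cube([95, 1527, 19]);
translate([982, 285, 387]) cube([95, 1527, 19]);
translate([1159, 285, 387]) cube([95, 1527, 19]);
translate([1336, 285, 387]) cube([95, 1527, 19]);
translate([1513, 285, 387]) cube([95, 1527, 19]);
translate([1690, 285, 387]) cube([95, 1527, 19]);
translate([1867, 285, 387]) cube([95, 1527, 19]);
translate([2044, 285, 387]) cube([95, 1527, 19]);


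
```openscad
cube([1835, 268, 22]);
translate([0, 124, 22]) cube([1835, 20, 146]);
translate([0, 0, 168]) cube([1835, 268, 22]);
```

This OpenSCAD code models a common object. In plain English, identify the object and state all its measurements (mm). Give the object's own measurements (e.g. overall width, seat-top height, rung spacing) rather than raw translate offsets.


An I-beam lying along x, 1835 mm long. Overall section height 190 mm. Two flanges 268 mm wide (y) and 22 mm thick, one on the floor and one at the top; a web 20 mm thick runs between them, centred on the flange width.


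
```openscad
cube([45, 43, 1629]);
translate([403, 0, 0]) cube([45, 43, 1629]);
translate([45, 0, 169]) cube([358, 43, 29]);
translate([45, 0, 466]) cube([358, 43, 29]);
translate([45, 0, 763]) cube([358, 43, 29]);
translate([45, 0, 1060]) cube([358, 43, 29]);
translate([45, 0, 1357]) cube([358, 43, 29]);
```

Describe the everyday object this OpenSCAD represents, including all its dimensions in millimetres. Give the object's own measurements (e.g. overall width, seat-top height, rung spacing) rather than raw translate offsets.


A straight ladder. Two 45×43 mm vertical rails, 1629 mm tall, stand 448 mm apart (outside-to-outside) with their front faces coplanar on the −y side. 5 rungs, each 43 mm deep and 29 mm tall, span between the inner faces of the rails, front faces flush with the rails. The lowest rung's underside is at z = 169 mm and rungs are spaced 297 mm apart (underside to underside).


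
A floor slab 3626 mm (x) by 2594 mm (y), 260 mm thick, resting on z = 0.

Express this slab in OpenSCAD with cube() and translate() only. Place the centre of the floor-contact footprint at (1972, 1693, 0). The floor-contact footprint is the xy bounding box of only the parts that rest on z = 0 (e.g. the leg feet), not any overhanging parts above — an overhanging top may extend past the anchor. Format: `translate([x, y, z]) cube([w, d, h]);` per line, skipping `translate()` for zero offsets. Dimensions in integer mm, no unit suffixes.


translate([159, 396, 0]) cube([3626, 2594, 260]);


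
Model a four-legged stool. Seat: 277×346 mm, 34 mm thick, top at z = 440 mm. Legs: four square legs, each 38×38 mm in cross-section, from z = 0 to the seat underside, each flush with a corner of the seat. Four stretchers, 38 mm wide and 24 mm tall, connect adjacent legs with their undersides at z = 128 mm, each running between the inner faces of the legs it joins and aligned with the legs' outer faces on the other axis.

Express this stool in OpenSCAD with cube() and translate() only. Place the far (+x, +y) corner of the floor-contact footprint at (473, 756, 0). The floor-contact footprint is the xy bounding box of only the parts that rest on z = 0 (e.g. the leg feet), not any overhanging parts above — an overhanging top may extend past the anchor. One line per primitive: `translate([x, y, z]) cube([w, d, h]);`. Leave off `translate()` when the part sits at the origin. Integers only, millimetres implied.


translate([196, 410, 406]) cube([277, 346, 34]);
translate([196, 410, 0]) cube([38, 38, 406]);
translate([435, 410, 0]) cube([38, 38, 406]);
translate([196, 718, 0]) cube([38, 38, 406]);
translate([435, 718, 0]) cube([38, 38, 406]);
translate([234, 410, 128]) cube([201, 38, 24]);
translate([234, 718, 128]) cube([201, 38, 24]);
translate([196, 448, 128]) cube([38, 270, 24]);
translate([435, 448, 128]) cube([38, 270, 24]);


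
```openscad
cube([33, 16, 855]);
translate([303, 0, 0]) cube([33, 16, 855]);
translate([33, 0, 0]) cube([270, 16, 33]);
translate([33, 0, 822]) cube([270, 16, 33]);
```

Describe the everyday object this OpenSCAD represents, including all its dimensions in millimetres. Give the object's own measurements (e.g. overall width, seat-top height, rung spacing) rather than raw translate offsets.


A rectangular picture frame lying in the x–z plane (depth along y). The opening is 270 mm wide (x) by 789 mm tall (z), surrounded by a border 33 mm wide on all four sides. The frame is 16 mm deep and is made of two full-height vertical stiles with two horizontal rails fitted between them.


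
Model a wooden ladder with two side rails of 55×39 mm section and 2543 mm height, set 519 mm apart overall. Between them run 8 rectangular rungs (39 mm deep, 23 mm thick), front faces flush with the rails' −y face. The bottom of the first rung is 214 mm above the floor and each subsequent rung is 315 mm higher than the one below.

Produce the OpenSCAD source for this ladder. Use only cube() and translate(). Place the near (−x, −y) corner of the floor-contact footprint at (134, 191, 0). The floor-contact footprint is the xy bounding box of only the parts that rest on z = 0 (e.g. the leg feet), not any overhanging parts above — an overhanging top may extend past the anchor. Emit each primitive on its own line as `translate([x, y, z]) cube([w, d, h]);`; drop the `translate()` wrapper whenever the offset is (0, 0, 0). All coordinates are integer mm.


// rung span = 519 - 2*55 = 409
// rung[k] z = 214 + k*315
translate([134, 191, 0]) cube([55, 39, 2543]);
translate([598, 191, 0]) cube([55, 39, 2543]);
translate([189, 191, 214]) cube([409, 39, 23]);
translate([189, 191, 529]) cube([409, 39, 23]);
translate([189, 191, 844]) cube([409, 39, 23]);
translate([189, 191, 1159]) cube([409, 39, 23]);
translate([189, 191, 1474]) cube([409, 39, 23]);
translate([189, 191, 1789]) cube([409, 39, 23]);
translate([189, 191, 2104]) cube([409, 39, 23]);
translate([189, 191, 2419]) cube([409, 39, 23]);


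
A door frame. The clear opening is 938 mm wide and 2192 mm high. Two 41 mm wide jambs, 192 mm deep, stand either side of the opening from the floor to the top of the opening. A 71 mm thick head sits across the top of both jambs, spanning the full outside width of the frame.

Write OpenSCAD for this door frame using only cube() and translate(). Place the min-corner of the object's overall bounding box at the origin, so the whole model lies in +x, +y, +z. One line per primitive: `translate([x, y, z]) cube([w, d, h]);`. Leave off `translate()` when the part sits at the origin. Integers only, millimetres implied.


cube([41, 192, 2192]);
translate([979, 0, 0]) cube([41, 192, 2192]);
translate([0, 0, 2192]) cube([1020, 192, 71]);


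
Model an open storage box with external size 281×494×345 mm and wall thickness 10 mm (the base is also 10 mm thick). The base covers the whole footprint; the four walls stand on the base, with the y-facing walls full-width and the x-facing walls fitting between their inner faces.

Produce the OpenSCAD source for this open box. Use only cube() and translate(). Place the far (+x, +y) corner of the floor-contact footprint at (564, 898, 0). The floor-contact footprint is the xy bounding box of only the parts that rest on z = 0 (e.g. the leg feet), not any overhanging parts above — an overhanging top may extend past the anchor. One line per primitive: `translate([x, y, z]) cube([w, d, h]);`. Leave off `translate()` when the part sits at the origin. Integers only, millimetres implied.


translate([283, 404, 0]) cube([281, 494, 10]);
translate([283, 404, 10]) cube([281, 10, 335]);
translate([283, 888, 10]) cube([281, 10, 335]);
translate([283, 414, 10]) cube([10, 474, 335]);
translate([554, 414, 10]) cube([10, 474, 335]);


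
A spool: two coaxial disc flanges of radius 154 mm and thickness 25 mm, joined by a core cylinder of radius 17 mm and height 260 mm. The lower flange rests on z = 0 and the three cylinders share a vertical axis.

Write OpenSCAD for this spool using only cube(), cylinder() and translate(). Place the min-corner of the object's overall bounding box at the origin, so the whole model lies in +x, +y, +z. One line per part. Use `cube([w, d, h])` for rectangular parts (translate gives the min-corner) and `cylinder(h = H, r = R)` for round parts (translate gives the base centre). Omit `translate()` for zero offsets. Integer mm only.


translate([154, 154, 0]) cylinder(h = 25, r = 154);
translate([154, 154, 25]) cylinder(h = 260, r = 17);
translate([154, 154, 285]) cylinder(h = 25, r = 154);


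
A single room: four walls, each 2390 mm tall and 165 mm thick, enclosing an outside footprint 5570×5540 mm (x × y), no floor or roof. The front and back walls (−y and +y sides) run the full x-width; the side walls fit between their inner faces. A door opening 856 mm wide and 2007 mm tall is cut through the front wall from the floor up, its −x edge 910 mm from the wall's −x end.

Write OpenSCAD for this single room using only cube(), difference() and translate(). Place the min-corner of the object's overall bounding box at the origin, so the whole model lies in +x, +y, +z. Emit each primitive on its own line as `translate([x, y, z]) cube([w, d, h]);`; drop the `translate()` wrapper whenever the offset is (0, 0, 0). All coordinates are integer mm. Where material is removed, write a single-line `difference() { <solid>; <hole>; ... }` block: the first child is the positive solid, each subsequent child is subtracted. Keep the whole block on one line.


difference() { cube([5570, 165, 2390]); translate([910, 0, 0]) cube([856, 165, 2007]); }
translate([0, 5375, 0]) cube([5570, 165, 2390]);
translate([0, 165, 0]) cube([165, 5210, 2390]);
translate([5405, 165, 0]) cube([165, 5210, 2390]);


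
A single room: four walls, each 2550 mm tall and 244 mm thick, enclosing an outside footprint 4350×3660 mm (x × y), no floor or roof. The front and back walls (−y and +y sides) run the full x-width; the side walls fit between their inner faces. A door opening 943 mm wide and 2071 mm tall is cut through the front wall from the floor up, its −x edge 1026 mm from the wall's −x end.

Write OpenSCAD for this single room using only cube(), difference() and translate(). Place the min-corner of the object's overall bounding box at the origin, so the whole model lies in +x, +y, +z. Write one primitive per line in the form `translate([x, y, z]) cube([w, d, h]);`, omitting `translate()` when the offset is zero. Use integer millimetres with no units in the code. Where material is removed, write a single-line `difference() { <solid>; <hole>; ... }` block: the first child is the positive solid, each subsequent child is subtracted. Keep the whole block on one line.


difference() { cube([4350, 244, 2550]); translate([1026, 0, 0]) cube([943, 244, 2071]); }
translate([0, 3416, 0]) cube([4350, 244, 2550]);
translate([0, 244, 0]) cube([244, 3172, 2550]);
translate([4106, 244, 0]) cube([244, 3172, 2550]);


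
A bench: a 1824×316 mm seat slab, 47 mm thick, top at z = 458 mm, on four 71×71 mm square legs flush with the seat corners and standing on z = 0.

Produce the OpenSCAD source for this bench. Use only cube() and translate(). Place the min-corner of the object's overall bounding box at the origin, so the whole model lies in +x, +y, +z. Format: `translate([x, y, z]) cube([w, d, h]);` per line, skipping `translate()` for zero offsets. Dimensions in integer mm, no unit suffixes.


// leg_h = 458 − 47 = 411
translate([0, 0, 411]) cube([1824, 316, 47]);
cube([71, 71, 411]);
translate([0, 245, 0]) cube([71, 71, 411]);
translate([1753, 0, 0]) cube([71, 71, 411]);
translate([1753, 245, 0]) cube([71, 71, 411]);


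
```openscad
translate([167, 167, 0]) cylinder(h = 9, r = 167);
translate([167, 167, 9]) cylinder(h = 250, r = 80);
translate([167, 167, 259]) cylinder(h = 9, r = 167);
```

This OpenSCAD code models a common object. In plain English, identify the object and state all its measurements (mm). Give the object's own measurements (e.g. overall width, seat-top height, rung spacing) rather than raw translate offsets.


A spool: two coaxial disc flanges of radius 167 mm and thickness 9 mm, joined by a core cylinder of radius 80 mm and height 250 mm. The lower flange rests on z = 0 and the three cylinders share a vertical axis.


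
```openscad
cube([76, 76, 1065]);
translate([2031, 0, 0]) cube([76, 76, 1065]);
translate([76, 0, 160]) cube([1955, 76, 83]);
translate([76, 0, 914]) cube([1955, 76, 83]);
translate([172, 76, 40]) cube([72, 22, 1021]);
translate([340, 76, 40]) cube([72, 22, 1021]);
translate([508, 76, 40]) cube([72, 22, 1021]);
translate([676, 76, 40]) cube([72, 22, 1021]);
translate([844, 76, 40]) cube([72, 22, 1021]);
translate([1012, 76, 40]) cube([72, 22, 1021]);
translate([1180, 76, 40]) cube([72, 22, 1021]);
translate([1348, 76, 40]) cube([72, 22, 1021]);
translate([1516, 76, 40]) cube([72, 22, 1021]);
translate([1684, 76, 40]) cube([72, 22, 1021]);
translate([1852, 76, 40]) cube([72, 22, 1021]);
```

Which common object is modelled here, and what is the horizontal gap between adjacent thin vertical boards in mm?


A fence section. The picket gap is 96 mm.

Two posts, two rails, 11 pickets — a fence section. Span 1955 mm holds 11 pickets of 72 mm with 12 equal gaps: ⌊(1955 − 11·72) / 12⌋ = 96 mm.


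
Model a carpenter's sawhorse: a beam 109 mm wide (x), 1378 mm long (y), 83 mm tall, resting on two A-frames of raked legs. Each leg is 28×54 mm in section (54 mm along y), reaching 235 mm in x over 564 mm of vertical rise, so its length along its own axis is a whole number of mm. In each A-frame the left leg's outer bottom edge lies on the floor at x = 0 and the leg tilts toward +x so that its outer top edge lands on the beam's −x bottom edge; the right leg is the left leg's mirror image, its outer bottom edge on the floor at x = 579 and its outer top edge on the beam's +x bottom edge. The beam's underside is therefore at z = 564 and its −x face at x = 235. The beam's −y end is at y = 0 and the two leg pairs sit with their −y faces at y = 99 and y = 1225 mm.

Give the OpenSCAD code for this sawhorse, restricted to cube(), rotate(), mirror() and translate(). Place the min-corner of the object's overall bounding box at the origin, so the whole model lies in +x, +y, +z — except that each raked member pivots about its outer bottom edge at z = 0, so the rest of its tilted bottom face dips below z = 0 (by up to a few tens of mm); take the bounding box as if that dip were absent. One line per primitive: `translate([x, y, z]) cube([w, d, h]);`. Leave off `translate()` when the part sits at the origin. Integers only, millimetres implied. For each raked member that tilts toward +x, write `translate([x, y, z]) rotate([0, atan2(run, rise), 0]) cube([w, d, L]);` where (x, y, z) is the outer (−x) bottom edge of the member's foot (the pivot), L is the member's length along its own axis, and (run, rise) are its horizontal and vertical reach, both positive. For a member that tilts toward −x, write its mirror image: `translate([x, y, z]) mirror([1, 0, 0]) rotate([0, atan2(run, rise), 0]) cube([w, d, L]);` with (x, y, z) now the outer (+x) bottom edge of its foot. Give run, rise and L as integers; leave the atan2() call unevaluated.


translate([235, 0, 564]) cube([109, 1378, 83]);
translate([0, 99, 0]) rotate([0, atan2(235, 564), 0]) cube([28, 54, 611]);
translate([579, 99, 0]) mirror([1, 0, 0]) rotate([0, atan2(235, 564), 0]) cube([28, 54, 611]);
translate([0, 1225, 0]) rotate([0, atan2(235, 564), 0]) cube([28, 54, 611]);
translate([579, 1225, 0]) mirror([1, 0, 0]) rotate([0, atan2(235, 564), 0]) cube([28, 54, 611]);


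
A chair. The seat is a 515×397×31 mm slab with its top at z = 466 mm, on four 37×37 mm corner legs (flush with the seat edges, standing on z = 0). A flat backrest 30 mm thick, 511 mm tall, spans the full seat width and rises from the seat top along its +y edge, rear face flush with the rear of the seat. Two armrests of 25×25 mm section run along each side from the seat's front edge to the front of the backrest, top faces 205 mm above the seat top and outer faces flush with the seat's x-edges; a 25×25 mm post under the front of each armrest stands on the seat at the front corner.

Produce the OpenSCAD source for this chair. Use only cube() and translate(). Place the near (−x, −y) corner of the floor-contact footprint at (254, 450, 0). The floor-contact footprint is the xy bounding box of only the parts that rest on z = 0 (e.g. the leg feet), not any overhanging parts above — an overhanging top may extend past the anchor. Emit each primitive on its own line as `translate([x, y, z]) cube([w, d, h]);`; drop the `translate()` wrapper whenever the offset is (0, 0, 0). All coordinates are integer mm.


translate([254, 450, 435]) cube([515, 397, 31]);
translate([254, 450, 0]) cube([37, 37, 435]);
translate([732, 450, 0]) cube([37, 37, 435]);
translate([254, 810, 0]) cube([37, 37, 435]);
translate([732, 810, 0]) cube([37, 37, 435]);
translate([254, 817, 466]) cube([515, 30, 511]);
translate([254, 450, 646]) cube([25, 367, 25]);
translate([744, 450, 646]) cube([25, 367, 25]);
translate([254, 450, 466]) cube([25, 25, 180]);
translate([744, 450, 466]) cube([25, 25, 180]);


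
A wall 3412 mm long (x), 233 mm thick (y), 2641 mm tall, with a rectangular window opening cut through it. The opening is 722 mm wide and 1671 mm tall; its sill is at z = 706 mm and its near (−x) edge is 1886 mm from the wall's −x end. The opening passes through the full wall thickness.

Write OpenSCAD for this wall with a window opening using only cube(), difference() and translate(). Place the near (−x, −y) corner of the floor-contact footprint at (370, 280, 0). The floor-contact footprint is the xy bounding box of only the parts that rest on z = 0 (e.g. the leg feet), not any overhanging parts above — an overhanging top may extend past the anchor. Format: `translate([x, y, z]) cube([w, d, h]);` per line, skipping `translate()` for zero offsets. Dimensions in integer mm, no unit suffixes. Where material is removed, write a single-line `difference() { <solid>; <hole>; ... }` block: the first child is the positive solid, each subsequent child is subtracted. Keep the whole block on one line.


difference() { translate([370, 280, 0]) cube([3412, 233, 2641]); translate([2256, 280, 706]) cube([722, 233, 1671]); }


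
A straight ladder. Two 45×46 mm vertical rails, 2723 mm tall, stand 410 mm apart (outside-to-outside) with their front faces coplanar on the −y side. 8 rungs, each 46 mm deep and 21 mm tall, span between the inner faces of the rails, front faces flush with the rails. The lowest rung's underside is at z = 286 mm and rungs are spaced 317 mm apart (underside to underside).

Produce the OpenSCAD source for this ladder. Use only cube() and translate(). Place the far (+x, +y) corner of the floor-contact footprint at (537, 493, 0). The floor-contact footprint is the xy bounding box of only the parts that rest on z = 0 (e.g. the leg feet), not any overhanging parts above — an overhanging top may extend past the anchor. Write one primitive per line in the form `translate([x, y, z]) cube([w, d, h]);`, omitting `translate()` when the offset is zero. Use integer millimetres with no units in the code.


translate([127, 447, 0]) cube([45, 46, 2723]);
translate([492, 447, 0]) cube([45, 46, 2723]);
translate([172, 447, 286]) cube([320, 46, 21]);
translate([172, 447, 603]) cube([320, 46, 21]);
translate([172, 447, 920]) cube([320, 46, 21]);
translate([172, 447, 1237]) cube([320, 46, 21]);
translate([172, 447, 1554]) cube([320, 46, 21]);
translate([172, 447, 1871]) cube([320, 46, 21]);
translate([172, 447, 2188]) cube([320, 46, 21]);
translate([172, 447, 2505]) cube([320, 46, 21]);


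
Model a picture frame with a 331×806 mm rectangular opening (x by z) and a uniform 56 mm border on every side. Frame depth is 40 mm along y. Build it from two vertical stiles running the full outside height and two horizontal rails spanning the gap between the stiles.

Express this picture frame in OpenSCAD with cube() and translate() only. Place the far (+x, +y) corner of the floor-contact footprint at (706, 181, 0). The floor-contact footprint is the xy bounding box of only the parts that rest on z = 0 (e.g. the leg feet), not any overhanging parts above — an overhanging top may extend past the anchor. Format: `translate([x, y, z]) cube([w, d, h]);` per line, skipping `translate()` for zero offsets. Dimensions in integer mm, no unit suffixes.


translate([263, 141, 0]) cube([56, 40, 918]);
translate([650, 141, 0]) cube([56, 40, 918]);
translate([319, 141, 0]) cube([331, 40, 56]);
translate([319, 141, 862]) cube([331, 40, 56]);


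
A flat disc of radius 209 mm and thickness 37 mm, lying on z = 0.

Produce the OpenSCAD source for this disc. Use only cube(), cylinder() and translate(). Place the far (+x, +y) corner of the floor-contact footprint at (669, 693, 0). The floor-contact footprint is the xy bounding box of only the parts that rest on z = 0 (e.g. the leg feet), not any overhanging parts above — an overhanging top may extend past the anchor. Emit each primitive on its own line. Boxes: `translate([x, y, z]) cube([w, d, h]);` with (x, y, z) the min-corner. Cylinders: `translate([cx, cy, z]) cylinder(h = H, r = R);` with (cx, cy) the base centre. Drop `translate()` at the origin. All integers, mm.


translate([460, 484, 0]) cylinder(h = 37, r = 209);


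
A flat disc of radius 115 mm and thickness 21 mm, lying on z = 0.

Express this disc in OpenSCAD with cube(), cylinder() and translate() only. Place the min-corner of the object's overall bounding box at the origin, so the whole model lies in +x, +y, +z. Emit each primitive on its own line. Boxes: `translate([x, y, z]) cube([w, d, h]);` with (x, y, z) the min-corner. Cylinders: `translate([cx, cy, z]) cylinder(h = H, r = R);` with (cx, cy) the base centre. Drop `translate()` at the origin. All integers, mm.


translate([115, 115, 0]) cylinder(h = 21, r = 115);


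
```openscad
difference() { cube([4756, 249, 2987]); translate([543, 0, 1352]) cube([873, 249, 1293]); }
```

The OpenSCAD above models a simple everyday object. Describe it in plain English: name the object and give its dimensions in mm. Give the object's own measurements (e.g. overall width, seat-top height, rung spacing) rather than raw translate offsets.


A wall 4756 mm long (x), 249 mm thick (y), 2987 mm tall, with a rectangular window opening cut through it. The opening is 873 mm wide and 1293 mm tall; its sill is at z = 1352 mm and its near (−x) edge is 543 mm from the wall's −x end. The opening passes through the full wall thickness.


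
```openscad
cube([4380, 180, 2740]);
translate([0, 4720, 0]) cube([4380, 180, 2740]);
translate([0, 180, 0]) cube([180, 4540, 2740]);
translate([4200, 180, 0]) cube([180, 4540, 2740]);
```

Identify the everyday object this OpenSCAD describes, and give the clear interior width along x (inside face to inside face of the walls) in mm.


A house (or room) frame. The interior width is 4020 mm.

Four 2740 mm walls enclosing a rectangle with no floor or roof — a room or house frame. Outside width is 4380 mm and wall thickness is 180 mm, so the interior width is 4380 − 2 × 180 = 4020 mm.


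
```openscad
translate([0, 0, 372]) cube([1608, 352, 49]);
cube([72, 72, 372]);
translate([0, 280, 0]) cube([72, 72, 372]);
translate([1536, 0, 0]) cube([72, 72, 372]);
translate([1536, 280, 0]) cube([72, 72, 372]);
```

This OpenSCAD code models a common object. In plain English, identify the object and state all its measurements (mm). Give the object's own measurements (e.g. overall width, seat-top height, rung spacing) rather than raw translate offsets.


A bench: a 1608×352 mm seat slab, 49 mm thick, top at z = 421 mm, on four 72×72 mm square legs flush with the seat corners and standing on z = 0.


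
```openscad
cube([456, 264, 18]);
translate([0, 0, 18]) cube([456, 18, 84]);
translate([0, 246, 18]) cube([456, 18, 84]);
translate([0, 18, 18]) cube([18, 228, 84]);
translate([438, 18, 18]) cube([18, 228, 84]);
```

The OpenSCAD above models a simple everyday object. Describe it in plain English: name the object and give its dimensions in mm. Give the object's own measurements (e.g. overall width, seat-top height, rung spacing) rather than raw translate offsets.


An open-topped rectangular box: outside dimensions 456×264×102 mm, with a uniform wall and base thickness of 18 mm. The base is a full 456×264 slab on the floor; four walls sit on top of the base. The front and back walls (the −y and +y sides) span the full width; the two side walls fit between them.


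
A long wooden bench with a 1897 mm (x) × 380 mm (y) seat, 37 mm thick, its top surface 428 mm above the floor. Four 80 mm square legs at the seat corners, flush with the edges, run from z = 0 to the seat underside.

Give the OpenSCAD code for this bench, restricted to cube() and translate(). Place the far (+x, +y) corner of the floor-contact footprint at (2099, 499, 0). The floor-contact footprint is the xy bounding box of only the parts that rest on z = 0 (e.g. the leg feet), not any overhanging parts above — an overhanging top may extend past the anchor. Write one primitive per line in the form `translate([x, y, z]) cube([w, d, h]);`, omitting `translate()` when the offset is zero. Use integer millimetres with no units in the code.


translate([202, 119, 391]) cube([1897, 380, 37]);
translate([202, 119, 0]) cube([80, 80, 391]);
translate([202, 419, 0]) cube([80, 80, 391]);
translate([2019, 119, 0]) cube([80, 80, 391]);
translate([2019, 419, 0]) cube([80, 80, 391]);


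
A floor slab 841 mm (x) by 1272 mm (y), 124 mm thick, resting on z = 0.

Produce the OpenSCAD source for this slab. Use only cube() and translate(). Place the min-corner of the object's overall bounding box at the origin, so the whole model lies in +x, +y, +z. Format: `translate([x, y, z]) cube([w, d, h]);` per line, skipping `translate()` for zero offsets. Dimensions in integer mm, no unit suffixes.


cube([841, 1272, 124]);


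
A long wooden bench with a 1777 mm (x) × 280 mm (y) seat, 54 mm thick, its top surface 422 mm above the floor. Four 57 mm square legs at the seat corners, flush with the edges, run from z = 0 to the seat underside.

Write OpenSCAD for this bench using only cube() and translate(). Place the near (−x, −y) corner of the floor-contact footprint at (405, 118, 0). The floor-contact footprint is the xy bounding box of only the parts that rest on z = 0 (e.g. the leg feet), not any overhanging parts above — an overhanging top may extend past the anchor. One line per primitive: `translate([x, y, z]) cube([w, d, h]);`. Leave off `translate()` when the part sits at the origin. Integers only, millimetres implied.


translate([405, 118, 368]) cube([1777, 280, 54]);
translate([405, 118, 0]) cube([57, 57, 368]);
translate([405, 341, 0]) cube([57, 57, 368]);
translate([2125, 118, 0]) cube([57, 57, 368]);
translate([2125, 341, 0]) cube([57, 57, 368]);


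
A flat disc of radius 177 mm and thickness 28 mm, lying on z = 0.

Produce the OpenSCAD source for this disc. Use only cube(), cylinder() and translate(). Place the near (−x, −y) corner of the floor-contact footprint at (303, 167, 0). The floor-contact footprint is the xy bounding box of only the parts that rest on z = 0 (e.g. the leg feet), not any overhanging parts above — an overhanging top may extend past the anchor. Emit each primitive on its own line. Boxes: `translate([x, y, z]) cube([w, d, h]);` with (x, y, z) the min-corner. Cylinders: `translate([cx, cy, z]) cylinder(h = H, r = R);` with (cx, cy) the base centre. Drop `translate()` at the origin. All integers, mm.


translate([480, 344, 0]) cylinder(h = 28, r = 177);


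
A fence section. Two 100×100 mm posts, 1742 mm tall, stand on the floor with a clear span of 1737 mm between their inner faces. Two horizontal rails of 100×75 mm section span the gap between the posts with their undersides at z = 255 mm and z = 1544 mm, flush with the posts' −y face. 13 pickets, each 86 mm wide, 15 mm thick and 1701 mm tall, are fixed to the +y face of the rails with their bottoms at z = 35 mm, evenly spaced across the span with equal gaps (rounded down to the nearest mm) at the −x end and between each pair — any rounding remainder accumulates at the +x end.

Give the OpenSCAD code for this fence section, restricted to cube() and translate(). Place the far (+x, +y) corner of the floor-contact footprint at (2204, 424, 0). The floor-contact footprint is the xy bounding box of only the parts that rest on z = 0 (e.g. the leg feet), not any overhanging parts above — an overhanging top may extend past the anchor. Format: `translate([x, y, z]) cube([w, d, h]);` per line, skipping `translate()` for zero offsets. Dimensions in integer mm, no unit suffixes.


translate([267, 324, 0]) cube([100, 100, 1742]);
translate([2104, 324, 0]) cube([100, 100, 1742]);
translate([367, 324, 255]) cube([1737, 100, 75]);
translate([367, 324, 1544]) cube([1737, 100, 75]);
translate([411, 424, 35]) cube([86, 15, 1701]);
translate([541, 424, 35]) cube([86, 15, 1701]);
translate([671, 424, 35]) cube([86, 15, 1701]);
translate([801, 424, 35]) cube([86, 15, 1701]);
translate([931, 424, 35]) cube([86, 15, 1701]);
translate([1061, 424, 35]) cube([86, 15, 1701]);
translate([1191, 424, 35]) cube([86, 15, 1701]);
translate([1321, 424, 35]) cube([86, 15, 1701]);
translate([1451, 424, 35]) cube([86, 15, 1701]);
translate([1581, 424, 35]) cube([86, 15, 1701]);
translate([1711, 424, 35]) cube([86, 15, 1701]);
translate([1841, 424, 35]) cube([86, 15, 1701]);
translate([1971, 424, 35]) cube([86, 15, 1701]);


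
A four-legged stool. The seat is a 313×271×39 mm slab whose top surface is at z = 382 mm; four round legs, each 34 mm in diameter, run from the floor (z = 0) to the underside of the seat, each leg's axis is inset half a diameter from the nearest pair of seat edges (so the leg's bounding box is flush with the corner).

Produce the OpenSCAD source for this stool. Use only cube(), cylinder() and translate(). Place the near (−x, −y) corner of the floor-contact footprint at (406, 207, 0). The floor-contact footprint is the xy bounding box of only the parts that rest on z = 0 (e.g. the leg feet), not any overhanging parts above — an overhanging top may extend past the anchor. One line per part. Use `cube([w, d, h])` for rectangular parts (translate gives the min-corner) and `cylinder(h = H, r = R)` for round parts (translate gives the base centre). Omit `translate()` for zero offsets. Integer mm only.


translate([406, 207, 343]) cube([313, 271, 39]);
translate([423, 224, 0]) cylinder(h = 343, r = 17);
translate([702, 224, 0]) cylinder(h = 343, r = 17);
translate([423, 461, 0]) cylinder(h = 343, r = 17);
translate([702, 461, 0]) cylinder(h = 343, r = 17);


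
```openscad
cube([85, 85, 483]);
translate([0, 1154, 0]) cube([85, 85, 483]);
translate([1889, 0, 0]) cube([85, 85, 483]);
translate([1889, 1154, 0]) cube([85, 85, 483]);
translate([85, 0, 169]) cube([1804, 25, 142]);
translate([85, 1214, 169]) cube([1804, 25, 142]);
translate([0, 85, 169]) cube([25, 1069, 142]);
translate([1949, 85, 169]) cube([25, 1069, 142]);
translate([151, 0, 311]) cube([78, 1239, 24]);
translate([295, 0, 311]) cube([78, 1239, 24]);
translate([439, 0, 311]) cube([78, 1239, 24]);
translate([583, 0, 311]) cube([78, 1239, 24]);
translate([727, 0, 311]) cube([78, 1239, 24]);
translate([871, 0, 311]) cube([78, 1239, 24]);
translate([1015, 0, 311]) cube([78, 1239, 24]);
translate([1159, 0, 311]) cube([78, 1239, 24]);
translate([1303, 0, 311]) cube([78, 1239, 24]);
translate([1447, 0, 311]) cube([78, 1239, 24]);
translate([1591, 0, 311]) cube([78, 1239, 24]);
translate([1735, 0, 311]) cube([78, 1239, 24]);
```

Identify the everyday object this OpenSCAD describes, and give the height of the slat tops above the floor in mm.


A bed frame. The slat-top height is 335 mm.

Four posts, four rails, and a row of slats — a bed frame. Slats sit on the rails at z = 169 + 142 = 311; with slat thickness 24, the top is 335 mm.


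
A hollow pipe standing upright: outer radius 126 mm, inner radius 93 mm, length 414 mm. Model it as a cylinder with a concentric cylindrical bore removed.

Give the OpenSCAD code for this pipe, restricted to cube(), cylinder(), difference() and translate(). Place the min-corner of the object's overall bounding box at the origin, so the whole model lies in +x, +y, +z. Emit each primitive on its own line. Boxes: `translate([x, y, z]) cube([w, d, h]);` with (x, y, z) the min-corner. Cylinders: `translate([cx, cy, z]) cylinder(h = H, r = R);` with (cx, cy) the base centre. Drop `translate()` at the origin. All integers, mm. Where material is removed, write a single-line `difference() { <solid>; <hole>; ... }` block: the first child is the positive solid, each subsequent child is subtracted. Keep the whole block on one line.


difference() { translate([126, 126, 0]) cylinder(h = 414, r = 126); translate([126, 126, 0]) cylinder(h = 414, r = 93); }


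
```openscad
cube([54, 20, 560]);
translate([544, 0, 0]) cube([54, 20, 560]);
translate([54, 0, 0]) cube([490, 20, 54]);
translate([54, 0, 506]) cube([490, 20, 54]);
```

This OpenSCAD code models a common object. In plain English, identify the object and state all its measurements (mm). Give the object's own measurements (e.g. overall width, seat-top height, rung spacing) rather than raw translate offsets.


A rectangular picture frame lying in the x–z plane (depth along y). The opening is 490 mm wide (x) by 452 mm tall (z), surrounded by a border 54 mm wide on all four sides. The frame is 20 mm deep and is made of two full-height vertical stiles with two horizontal rails fitted between them.


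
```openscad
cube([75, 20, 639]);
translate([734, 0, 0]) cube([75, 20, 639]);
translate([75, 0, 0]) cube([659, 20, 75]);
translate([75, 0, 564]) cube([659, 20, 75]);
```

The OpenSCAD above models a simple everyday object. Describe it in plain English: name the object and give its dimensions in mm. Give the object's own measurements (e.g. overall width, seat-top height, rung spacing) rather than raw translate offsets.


A rectangular picture frame lying in the x–z plane (depth along y). The opening is 659 mm wide (x) by 489 mm tall (z), surrounded by a border 75 mm wide on all four sides. The frame is 20 mm deep and is made of two full-height vertical stiles with two horizontal rails fitted between them.
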